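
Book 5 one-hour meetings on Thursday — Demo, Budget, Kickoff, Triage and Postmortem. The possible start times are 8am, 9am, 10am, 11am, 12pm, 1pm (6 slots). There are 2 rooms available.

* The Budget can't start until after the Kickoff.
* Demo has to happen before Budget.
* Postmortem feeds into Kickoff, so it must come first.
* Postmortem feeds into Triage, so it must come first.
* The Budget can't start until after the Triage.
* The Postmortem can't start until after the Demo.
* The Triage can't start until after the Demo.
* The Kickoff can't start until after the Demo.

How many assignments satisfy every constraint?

Splitting on Demo: it can be 8am (20), 9am (6), 10am (1). Listing each branch's schedules as (Budget, Kickoff, Triage, Postmortem):
Demo=8am: (11am,10am,10am,9am) (12pm,10am,10am,9am) (12pm,10am,11am,9am) (12pm,11am,10am,9am) (12pm,11am,11am,9am) (12pm,11am,11am,10am) (1pm,10am,10am,9am) (1pm,10am,11am,9am) (1pm,10am,12pm,9am) (1pm,11am,10am,9am) (1pm,11am,11am,9am) (1pm,11am,11am,10am) (1pm,11am,12pm,9am) (1pm,11am,12pm,10am) (1pm,12pm,10am,9am) (1pm,12pm,11am,9am) (1pm,12pm,11am,10am) (1pm,12pm,12pm,9am) (1pm,12pm,12pm,10am) (1pm,12pm,12pm,11am) — 20.
Demo=9am: (12pm,11am,11am,10am) (1pm,11am,11am,10am) (1pm,11am,12pm,10am) (1pm,12pm,11am,10am) (1pm,12pm,12pm,10am) (1pm,12pm,12pm,11am) — 6.
Demo=10am: (1pm,12pm,12pm,11am) — 1.
Summing: 20 + 6 + 1 = 27.

27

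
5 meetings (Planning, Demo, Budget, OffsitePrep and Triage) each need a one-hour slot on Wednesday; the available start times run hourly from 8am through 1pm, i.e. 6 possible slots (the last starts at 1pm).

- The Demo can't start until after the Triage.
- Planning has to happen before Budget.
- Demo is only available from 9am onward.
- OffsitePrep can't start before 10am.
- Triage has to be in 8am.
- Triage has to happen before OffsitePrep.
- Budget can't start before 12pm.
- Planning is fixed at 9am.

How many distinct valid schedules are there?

40

Splitting on Demo: it can be 9am (8), 10am (8), 11am (8), 12pm (8), 1pm (8). Listing each branch's schedules as (Planning, Budget, OffsitePrep, Triage):
Demo=9am: (9am,12pm,10am,8am) (9am,12pm,11am,8am) (9am,12pm,12pm,8am) (9am,12pm,1pm,8am) (9am,1pm,10am,8am) (9am,1pm,11am,8am) (9am,1pm,12pm,8am) (9am,1pm,1pm,8am) — 8.
Demo=10am: (9am,12pm,10am,8am) (9am,12pm,11am,8am) (9am,12pm,12pm,8am) (9am,12pm,1pm,8am) (9am,1pm,10am,8am) (9am,1pm,11am,8am) (9am,1pm,12pm,8am) (9am,1pm,1pm,8am) — 8.
Demo=11am: (9am,12pm,10am,8am) (9am,12pm,11am,8am) (9am,12pm,12pm,8am) (9am,12pm,1pm,8am) (9am,1pm,10am,8am) (9am,1pm,11am,8am) (9am,1pm,12pm,8am) (9am,1pm,1pm,8am) — 8.
Demo=12pm: (9am,12pm,10am,8am) (9am,12pm,11am,8am) (9am,12pm,12pm,8am) (9am,12pm,1pm,8am) (9am,1pm,10am,8am) (9am,1pm,11am,8am) (9am,1pm,12pm,8am) (9am,1pm,1pm,8am) — 8.
Demo=1pm: (9am,12pm,10am,8am) (9am,12pm,11am,8am) (9am,12pm,12pm,8am) (9am,12pm,1pm,8am) (9am,1pm,10am,8am) (9am,1pm,11am,8am) (9am,1pm,12pm,8am) (9am,1pm,1pm,8am) — 8.
Summing: 8 + 8 + 8 + 8 + 8 = 40.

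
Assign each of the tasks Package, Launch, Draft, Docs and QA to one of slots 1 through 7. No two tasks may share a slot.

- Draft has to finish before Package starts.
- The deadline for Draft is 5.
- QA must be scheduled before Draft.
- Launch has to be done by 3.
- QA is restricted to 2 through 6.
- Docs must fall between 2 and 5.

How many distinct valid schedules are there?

Splitting on Package: it can be 4 (1), 5 (3), 6 (18), 7 (18). Listing each branch's schedules as (Launch, Draft, Docs, QA):
Package=4: (1,3,5,2) — 1.
Package=5: (1,3,4,2) (1,4,2,3) (1,4,3,2) — 3.
Package=6: (1,3,4,2) (1,3,5,2) (1,4,2,3) (1,4,3,2) (1,4,5,2) (1,4,5,3) (1,5,2,3) (1,5,2,4) (1,5,3,2) (1,5,3,4) (1,5,4,2) (1,5,4,3) (2,4,5,3) (2,5,3,4) (2,5,4,3) (3,4,5,2) (3,5,2,4) (3,5,4,2) — 18.
Package=7: (1,3,4,2) (1,3,5,2) (1,4,2,3) (1,4,3,2) (1,4,5,2) (1,4,5,3) (1,5,2,3) (1,5,2,4) (1,5,3,2) (1,5,3,4) (1,5,4,2) (1,5,4,3) (2,4,5,3) (2,5,3,4) (2,5,4,3) (3,4,5,2) (3,5,2,4) (3,5,4,2) — 18.
Summing: 1 + 3 + 18 + 18 = 40.

40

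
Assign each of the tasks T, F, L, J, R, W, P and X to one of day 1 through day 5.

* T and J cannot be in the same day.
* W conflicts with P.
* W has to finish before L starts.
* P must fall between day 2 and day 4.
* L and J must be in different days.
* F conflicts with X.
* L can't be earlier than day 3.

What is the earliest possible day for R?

day 1

R at day 1 is achievable: J -> day 2; R -> day 1; P -> day 2; W -> day 1; L -> day 3; X -> day 2; F -> day 1; T -> day 1.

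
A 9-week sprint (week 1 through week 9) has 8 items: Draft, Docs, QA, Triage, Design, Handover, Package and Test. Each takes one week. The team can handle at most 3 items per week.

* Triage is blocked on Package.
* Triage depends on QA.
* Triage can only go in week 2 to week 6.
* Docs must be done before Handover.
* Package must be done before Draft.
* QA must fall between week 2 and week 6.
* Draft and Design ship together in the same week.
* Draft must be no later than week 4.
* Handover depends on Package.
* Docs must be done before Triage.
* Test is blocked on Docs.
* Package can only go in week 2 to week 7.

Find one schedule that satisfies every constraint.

Docs=week 1; Draft=week 3; Package=week 2; Design=week 3; Triage=week 3; Test=week 2; QA=week 2; Handover=week 4

Checking: Docs(week 1) before Triage(week 3); Docs(week 1) before Handover(week 4); QA(week 2) before Triage(week 3); Docs(week 1) before Test(week 2); Package(week 2) before Draft(week 3); Package(week 2) before Handover(week 4); Package(week 2) before Triage(week 3); Draft = Design = week 3; Draft=week 3 in [week 1,week 4]; Package=week 2 in [week 2,week 7]; Triage=week 3 in [week 2,week 6]; QA=week 2 in [week 2,week 6]; max 3 per week (cap 3).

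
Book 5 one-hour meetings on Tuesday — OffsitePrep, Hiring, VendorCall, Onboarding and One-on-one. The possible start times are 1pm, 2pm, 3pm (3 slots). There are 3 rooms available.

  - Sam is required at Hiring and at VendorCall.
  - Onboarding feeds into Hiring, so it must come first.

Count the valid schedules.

51

Splitting on OffsitePrep: it can be 1pm (16), 2pm (17), 3pm (18). Listing each branch's schedules as (Hiring, VendorCall, Onboarding, One-on-one):
OffsitePrep=1pm: (2pm,1pm,1pm,2pm) (2pm,1pm,1pm,3pm) (2pm,3pm,1pm,1pm) (2pm,3pm,1pm,2pm) (2pm,3pm,1pm,3pm) (3pm,1pm,1pm,2pm) (3pm,1pm,1pm,3pm) (3pm,1pm,2pm,1pm) (3pm,1pm,2pm,2pm) (3pm,1pm,2pm,3pm) (3pm,2pm,1pm,1pm) (3pm,2pm,1pm,2pm) (3pm,2pm,1pm,3pm) (3pm,2pm,2pm,1pm) (3pm,2pm,2pm,2pm) (3pm,2pm,2pm,3pm) — 16.
OffsitePrep=2pm: (2pm,1pm,1pm,1pm) (2pm,1pm,1pm,2pm) (2pm,1pm,1pm,3pm) (2pm,3pm,1pm,1pm) (2pm,3pm,1pm,2pm) (2pm,3pm,1pm,3pm) (3pm,1pm,1pm,1pm) (3pm,1pm,1pm,2pm) (3pm,1pm,1pm,3pm) (3pm,1pm,2pm,1pm) (3pm,1pm,2pm,2pm) (3pm,1pm,2pm,3pm) (3pm,2pm,1pm,1pm) (3pm,2pm,1pm,2pm) (3pm,2pm,1pm,3pm) (3pm,2pm,2pm,1pm) (3pm,2pm,2pm,3pm) — 17.
OffsitePrep=3pm: (2pm,1pm,1pm,1pm) (2pm,1pm,1pm,2pm) (2pm,1pm,1pm,3pm) (2pm,3pm,1pm,1pm) (2pm,3pm,1pm,2pm) (2pm,3pm,1pm,3pm) (3pm,1pm,1pm,1pm) (3pm,1pm,1pm,2pm) (3pm,1pm,1pm,3pm) (3pm,1pm,2pm,1pm) (3pm,1pm,2pm,2pm) (3pm,1pm,2pm,3pm) (3pm,2pm,1pm,1pm) (3pm,2pm,1pm,2pm) (3pm,2pm,1pm,3pm) (3pm,2pm,2pm,1pm) (3pm,2pm,2pm,2pm) (3pm,2pm,2pm,3pm) — 18.
Summing: 16 + 17 + 18 = 51.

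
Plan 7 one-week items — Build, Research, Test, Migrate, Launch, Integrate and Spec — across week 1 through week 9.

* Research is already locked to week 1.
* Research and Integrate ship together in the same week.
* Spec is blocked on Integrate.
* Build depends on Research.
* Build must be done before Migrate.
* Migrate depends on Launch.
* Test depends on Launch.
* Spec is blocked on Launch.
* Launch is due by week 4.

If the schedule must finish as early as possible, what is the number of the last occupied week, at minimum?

3

The precedence chain requires at least 3 distinct weeks.
3 works (last occupied week: week 3): for example Launch=week 1; Integrate=week 1; Spec=week 2; Build=week 2; Migrate=week 3; Research=week 1; Test=week 2.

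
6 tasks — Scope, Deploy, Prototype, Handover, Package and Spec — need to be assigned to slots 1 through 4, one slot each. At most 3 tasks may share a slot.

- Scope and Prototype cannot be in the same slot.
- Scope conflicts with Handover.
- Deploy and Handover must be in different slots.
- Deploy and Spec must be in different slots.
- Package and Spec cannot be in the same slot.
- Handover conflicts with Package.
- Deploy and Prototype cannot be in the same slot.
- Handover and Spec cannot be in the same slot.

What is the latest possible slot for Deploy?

4

Deploy at 4 is achievable: Prototype -> 2; Deploy -> 4; Package -> 1; Scope -> 1; Spec -> 3; Handover -> 2.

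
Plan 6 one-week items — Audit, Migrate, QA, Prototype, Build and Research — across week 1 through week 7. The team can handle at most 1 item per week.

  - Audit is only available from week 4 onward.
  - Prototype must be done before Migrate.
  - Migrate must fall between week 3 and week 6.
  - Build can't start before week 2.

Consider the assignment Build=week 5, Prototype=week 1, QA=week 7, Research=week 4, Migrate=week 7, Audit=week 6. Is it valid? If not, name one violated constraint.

The team can handle at most 1 item per week — violated.
Migrate must fall between week 3 and week 6 — violated.
Prototype must be done before Migrate — holds.
Audit is only available from week 4 onward — holds.
Build can't start before week 2 — holds.

No — it violates: Migrate must fall between week 3 and week 6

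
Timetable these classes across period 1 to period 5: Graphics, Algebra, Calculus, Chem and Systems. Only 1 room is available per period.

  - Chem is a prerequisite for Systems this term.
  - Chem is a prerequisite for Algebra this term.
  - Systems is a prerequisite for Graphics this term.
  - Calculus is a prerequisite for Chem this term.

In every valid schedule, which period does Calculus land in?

Downstream work caps Calculus at period 2.
So Calculus is pinned to period 1.

period 1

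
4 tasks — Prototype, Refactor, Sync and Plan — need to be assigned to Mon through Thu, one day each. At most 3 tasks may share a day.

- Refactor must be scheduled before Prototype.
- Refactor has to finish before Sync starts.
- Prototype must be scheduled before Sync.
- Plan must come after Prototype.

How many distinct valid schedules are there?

Splitting on Prototype: it can be Tue (4), Wed (2). Listing each branch's schedules as (Refactor, Sync, Plan):
Prototype=Tue: (Mon,Wed,Wed) (Mon,Wed,Thu) (Mon,Thu,Wed) (Mon,Thu,Thu) — 4.
Prototype=Wed: (Mon,Thu,Thu) (Tue,Thu,Thu) — 2.
Summing: 4 + 2 = 6.

6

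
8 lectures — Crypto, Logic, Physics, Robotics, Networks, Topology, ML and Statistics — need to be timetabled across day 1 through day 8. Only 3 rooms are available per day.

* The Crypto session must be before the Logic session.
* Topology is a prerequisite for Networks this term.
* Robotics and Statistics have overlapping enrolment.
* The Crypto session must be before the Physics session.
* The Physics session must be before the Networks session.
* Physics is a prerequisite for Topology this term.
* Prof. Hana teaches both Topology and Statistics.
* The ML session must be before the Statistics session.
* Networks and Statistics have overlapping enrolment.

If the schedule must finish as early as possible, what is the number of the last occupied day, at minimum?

4

The precedence chain requires at least 4 distinct days.
With at most 3 per day and 8 lectures, at least 3 days are needed.
4 works (last occupied day: day 4): for example Physics -> day 2, Networks -> day 4, Topology -> day 3, Crypto -> day 1, Logic -> day 2, ML -> day 1, Robotics -> day 1, Statistics -> day 2.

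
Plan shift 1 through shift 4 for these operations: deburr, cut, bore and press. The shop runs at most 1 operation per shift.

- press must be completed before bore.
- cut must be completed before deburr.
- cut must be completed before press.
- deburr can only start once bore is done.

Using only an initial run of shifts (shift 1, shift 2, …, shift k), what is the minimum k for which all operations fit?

4 shifts

The precedence chain requires at least 4 distinct shifts.
With at most 1 per shift and 4 operations, at least 4 shifts are needed.
4 works (last occupied shift: shift 4): for example bore in shift 3; deburr in shift 4; press in shift 2; cut in shift 1.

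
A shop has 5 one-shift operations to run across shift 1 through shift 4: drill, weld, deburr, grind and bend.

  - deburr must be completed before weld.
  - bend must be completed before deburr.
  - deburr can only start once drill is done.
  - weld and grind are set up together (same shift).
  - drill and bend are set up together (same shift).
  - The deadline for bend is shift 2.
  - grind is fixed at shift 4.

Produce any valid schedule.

weld in shift 4, grind in shift 4, deburr in shift 2, drill in shift 1, bend in shift 1

Checking: bend(shift 1) before deburr(shift 2); drill(shift 1) before deburr(shift 2); deburr(shift 2) before weld(shift 4); weld = grind = shift 4; drill = bend = shift 1; bend=shift 1 in [shift 1,shift 2]; grind=shift 4 in [shift 4,shift 4].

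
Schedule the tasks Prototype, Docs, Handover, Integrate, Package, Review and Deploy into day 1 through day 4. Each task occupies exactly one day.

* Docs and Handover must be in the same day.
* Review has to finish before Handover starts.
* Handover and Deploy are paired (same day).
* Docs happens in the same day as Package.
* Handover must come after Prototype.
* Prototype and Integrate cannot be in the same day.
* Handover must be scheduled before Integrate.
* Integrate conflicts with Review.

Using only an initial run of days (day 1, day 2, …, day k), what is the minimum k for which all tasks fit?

The precedence chain requires at least 3 distinct days.
3 works (last occupied day: day 3): for example Integrate=day 3, Package=day 2, Deploy=day 2, Docs=day 2, Handover=day 2, Prototype=day 1, Review=day 1.

3 days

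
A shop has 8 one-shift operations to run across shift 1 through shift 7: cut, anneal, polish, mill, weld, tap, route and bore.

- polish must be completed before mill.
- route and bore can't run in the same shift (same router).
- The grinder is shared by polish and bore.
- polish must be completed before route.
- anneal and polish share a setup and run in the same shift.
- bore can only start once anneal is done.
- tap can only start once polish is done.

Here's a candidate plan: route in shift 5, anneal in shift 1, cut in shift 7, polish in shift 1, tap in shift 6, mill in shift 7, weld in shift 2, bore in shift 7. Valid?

route and bore can't run in the same shift (same router) — holds.
anneal and polish share a setup and run in the same shift — holds.
The grinder is shared by polish and bore — holds.
polish must be completed before mill — holds.
bore can only start once anneal is done — holds.
tap can only start once polish is done — holds.
polish must be completed before route — holds.

Yes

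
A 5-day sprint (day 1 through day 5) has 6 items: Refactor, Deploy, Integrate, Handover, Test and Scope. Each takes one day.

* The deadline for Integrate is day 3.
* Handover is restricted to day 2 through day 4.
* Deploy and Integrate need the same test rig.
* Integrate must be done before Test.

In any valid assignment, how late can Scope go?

day 5

Scope at day 5 is achievable: Test -> day 2; Scope -> day 5; Deploy -> day 2; Refactor -> day 1; Integrate -> day 1; Handover -> day 2.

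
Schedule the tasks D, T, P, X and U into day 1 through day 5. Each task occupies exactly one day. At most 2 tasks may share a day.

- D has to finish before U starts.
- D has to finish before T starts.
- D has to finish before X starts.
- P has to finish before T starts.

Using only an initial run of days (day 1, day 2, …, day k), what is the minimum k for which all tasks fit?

The precedence chain requires at least 2 distinct days.
With at most 2 per day and 5 tasks, at least 3 days are needed.
3 works (last occupied day: day 3): for example D -> day 1, X -> day 2, U -> day 3, T -> day 2, P -> day 1.

3 days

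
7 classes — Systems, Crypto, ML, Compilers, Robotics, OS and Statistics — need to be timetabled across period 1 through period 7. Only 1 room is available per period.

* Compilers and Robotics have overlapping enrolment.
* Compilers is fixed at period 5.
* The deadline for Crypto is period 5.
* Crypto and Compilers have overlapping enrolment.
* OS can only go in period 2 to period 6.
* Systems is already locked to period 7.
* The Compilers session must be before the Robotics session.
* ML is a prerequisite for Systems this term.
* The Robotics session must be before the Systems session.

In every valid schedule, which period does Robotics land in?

period 6

Compilers is fixed at period 5 and must come before Robotics, so Robotics is at least period 6.
Systems is fixed at period 7 and must come after Robotics, so Robotics is at most period 6.
So Robotics must be period 6.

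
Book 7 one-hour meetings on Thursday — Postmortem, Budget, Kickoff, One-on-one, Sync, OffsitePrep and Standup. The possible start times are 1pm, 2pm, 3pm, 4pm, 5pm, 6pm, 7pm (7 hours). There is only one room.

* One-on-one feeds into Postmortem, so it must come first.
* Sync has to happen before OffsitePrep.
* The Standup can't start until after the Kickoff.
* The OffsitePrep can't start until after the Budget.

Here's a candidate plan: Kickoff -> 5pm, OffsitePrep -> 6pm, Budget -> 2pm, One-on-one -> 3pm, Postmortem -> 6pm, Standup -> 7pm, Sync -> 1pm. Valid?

There is only one room — violated.
The Standup can't start until after the Kickoff — holds.
The OffsitePrep can't start until after the Budget — holds.
One-on-one feeds into Postmortem, so it must come first — holds.
Sync has to happen before OffsitePrep — holds.

No. There is only one room is not satisfied.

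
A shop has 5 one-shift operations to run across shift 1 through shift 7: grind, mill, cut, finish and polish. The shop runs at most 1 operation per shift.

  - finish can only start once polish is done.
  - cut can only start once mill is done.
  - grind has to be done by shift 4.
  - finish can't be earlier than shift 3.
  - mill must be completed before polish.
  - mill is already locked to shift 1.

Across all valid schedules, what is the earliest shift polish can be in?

Precedence pushes polish to at least shift 2; downstream work caps polish at shift 6.
polish at shift 2 is achievable: grind in shift 3; cut in shift 5; finish in shift 4; mill in shift 1; polish in shift 2.

shift 2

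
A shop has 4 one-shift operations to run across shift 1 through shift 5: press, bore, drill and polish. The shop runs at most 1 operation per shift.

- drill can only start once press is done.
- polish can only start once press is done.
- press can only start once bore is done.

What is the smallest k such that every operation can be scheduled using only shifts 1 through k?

4 shifts

The precedence chain requires at least 3 distinct shifts.
With at most 1 per shift and 4 operations, at least 4 shifts are needed.
4 works (last occupied shift: shift 4): for example bore in shift 1, polish in shift 4, press in shift 2, drill in shift 3.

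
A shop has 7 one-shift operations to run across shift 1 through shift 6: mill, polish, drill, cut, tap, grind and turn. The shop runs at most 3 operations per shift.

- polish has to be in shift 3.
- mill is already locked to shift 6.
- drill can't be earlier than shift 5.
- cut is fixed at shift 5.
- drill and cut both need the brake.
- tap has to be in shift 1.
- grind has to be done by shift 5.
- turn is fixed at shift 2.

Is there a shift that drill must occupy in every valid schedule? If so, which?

drill's window is shift 5–shift 6.
cut is fixed at shift 5, and drill can't share a shift with cut.
So drill must be shift 6.

shift 6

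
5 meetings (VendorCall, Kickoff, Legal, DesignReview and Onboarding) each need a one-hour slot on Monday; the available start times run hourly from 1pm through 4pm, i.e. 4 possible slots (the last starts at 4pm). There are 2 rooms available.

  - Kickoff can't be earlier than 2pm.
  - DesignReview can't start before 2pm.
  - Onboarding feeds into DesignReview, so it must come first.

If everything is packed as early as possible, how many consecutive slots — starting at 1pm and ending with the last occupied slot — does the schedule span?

3 slots

The precedence chain requires at least 2 distinct slots.
With at most 2 per slot and 5 meetings, at least 3 slots are needed.
3 works (last occupied slot: 3pm): for example Onboarding -> 1pm, DesignReview -> 2pm, VendorCall -> 1pm, Kickoff -> 2pm, Legal -> 3pm.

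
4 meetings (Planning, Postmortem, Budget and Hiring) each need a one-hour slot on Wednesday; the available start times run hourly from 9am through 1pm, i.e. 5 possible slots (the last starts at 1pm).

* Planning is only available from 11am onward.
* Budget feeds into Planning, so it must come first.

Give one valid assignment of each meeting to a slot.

Hiring in 9am, Budget in 9am, Planning in 11am, Postmortem in 9am

Checking: Budget(9am) before Planning(11am); Planning=11am in [11am,1pm].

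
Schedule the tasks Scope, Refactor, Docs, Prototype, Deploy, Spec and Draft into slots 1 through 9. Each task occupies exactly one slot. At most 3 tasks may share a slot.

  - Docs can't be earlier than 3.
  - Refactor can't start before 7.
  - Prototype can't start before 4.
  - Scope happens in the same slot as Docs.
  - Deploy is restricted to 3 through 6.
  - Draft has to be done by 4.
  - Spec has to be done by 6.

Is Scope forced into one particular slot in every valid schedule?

Scope can be 3 (e.g. Docs -> 3; Scope -> 3; Spec -> 1; Prototype -> 4; Deploy -> 3; Refactor -> 7; Draft -> 1) or 4 (e.g. Refactor=7, Draft=1, Docs=4, Deploy=3, Spec=1, Prototype=4, Scope=4).

No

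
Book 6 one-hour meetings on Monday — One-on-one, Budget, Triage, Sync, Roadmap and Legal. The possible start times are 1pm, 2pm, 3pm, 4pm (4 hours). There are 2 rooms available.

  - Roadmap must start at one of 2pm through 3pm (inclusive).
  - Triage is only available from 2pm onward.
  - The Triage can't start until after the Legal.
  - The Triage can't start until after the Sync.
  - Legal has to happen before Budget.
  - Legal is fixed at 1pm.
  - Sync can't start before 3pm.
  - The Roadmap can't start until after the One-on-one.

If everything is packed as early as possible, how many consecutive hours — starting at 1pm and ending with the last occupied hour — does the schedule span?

4

The precedence chain requires at least 2 distinct hours.
With at most 2 per hour and 6 meetings, at least 3 hours are needed.
Propagating the time windows through the other constraints, Triage can't land before 4pm — that is hour 4 counting from 1pm — so the schedule must run through at least 4 hours.
4 works (last occupied hour: 4pm): for example Roadmap in 2pm, One-on-one in 1pm, Sync in 3pm, Legal in 1pm, Budget in 2pm, Triage in 4pm.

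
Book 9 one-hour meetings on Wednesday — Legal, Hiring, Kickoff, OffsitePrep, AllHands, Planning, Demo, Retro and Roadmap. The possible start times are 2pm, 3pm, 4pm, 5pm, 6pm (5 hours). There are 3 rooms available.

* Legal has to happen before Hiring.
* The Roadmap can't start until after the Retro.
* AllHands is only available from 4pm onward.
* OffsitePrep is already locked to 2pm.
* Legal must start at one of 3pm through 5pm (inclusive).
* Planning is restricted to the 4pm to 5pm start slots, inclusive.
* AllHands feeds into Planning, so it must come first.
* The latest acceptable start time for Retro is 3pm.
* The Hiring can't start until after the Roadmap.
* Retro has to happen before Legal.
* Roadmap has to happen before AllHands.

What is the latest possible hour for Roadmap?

Precedence pushes Roadmap to at least 3pm; downstream work caps Roadmap at 3pm.
Roadmap at 3pm is achievable: Planning -> 5pm, Hiring -> 4pm, Roadmap -> 3pm, Retro -> 2pm, Legal -> 3pm, OffsitePrep -> 2pm, Demo -> 3pm, AllHands -> 4pm, Kickoff -> 2pm.

3pm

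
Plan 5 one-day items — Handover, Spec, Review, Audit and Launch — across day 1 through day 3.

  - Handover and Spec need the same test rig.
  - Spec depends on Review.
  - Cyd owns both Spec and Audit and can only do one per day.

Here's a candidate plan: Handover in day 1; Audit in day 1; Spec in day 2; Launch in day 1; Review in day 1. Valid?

Handover and Spec need the same test rig — holds.
Cyd owns both Spec and Audit and can only do one per day — holds.
Spec depends on Review — holds.

Yes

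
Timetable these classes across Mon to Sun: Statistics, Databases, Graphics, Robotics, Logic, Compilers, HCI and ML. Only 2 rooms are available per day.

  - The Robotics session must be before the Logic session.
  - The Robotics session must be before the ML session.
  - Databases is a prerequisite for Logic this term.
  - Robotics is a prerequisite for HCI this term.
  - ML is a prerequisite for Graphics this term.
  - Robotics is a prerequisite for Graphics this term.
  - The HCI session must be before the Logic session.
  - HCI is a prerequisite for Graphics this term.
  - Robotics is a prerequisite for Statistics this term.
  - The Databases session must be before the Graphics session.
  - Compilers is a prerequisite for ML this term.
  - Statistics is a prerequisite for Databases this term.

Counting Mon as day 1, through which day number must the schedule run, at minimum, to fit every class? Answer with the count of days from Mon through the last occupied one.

The precedence chain requires at least 4 distinct days.
With at most 2 per day and 8 classes, at least 4 days are needed.
4 works (last occupied day: Thu): for example HCI -> Tue, Robotics -> Mon, Logic -> Thu, Statistics -> Tue, Graphics -> Thu, Databases -> Wed, ML -> Wed, Compilers -> Mon.

4 days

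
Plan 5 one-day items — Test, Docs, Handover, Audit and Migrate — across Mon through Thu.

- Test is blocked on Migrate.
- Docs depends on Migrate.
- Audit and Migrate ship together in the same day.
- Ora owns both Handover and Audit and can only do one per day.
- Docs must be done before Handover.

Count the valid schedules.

Splitting on Test: it can be Tue (3), Wed (4), Thu (4). Listing each branch's schedules as (Docs, Handover, Audit, Migrate):
Test=Tue: (Tue,Wed,Mon,Mon) (Tue,Thu,Mon,Mon) (Wed,Thu,Mon,Mon) — 3.
Test=Wed: (Tue,Wed,Mon,Mon) (Tue,Thu,Mon,Mon) (Wed,Thu,Mon,Mon) (Wed,Thu,Tue,Tue) — 4.
Test=Thu: (Tue,Wed,Mon,Mon) (Tue,Thu,Mon,Mon) (Wed,Thu,Mon,Mon) (Wed,Thu,Tue,Tue) — 4.
Summing: 3 + 4 + 4 = 11.

11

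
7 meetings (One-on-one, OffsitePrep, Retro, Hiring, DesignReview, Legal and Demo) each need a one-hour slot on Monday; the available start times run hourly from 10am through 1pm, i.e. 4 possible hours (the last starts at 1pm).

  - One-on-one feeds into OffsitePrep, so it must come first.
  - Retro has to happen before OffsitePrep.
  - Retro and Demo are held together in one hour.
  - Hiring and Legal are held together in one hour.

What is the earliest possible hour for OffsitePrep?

Precedence pushes OffsitePrep to at least 11am.
OffsitePrep at 11am is achievable: Legal -> 10am; One-on-one -> 10am; DesignReview -> 10am; Hiring -> 10am; Retro -> 10am; OffsitePrep -> 11am; Demo -> 10am.

11am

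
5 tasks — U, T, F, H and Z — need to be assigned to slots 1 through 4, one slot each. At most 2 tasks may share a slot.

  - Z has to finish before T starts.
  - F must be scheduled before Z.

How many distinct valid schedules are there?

Splitting on U: it can be 1 (13), 2 (13), 3 (13), 4 (13). Listing each branch's schedules as (T, F, H, Z):
U=1: (3,1,2,2) (3,1,3,2) (3,1,4,2) (4,1,2,2) (4,1,2,3) (4,1,3,2) (4,1,3,3) (4,1,4,2) (4,1,4,3) (4,2,1,3) (4,2,2,3) (4,2,3,3) (4,2,4,3) — 13.
U=2: (3,1,1,2) (3,1,3,2) (3,1,4,2) (4,1,1,2) (4,1,1,3) (4,1,2,3) (4,1,3,2) (4,1,3,3) (4,1,4,2) (4,1,4,3) (4,2,1,3) (4,2,3,3) (4,2,4,3) — 13.
U=3: (3,1,1,2) (3,1,2,2) (3,1,4,2) (4,1,1,2) (4,1,1,3) (4,1,2,2) (4,1,2,3) (4,1,3,2) (4,1,4,2) (4,1,4,3) (4,2,1,3) (4,2,2,3) (4,2,4,3) — 13.
U=4: (3,1,1,2) (3,1,2,2) (3,1,3,2) (3,1,4,2) (4,1,1,2) (4,1,1,3) (4,1,2,2) (4,1,2,3) (4,1,3,2) (4,1,3,3) (4,2,1,3) (4,2,2,3) (4,2,3,3) — 13.
Summing: 13 + 13 + 13 + 13 = 52.

52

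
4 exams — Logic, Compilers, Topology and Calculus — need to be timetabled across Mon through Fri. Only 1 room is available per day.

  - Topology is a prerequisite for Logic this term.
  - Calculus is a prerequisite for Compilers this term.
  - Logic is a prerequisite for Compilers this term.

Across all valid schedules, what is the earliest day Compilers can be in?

Precedence pushes Compilers to at least Wed.
Compilers at Thu is achievable: Calculus=Wed; Topology=Mon; Logic=Tue; Compilers=Thu.
Nothing earlier works — the capacity limit rule out every day before Thu.

Thu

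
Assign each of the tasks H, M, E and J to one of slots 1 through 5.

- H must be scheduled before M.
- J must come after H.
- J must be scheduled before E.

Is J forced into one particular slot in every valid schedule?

J can be 2 (e.g. J in 2, H in 1, M in 2, E in 3) or 3 (e.g. J -> 3; M -> 2; E -> 4; H -> 1).

No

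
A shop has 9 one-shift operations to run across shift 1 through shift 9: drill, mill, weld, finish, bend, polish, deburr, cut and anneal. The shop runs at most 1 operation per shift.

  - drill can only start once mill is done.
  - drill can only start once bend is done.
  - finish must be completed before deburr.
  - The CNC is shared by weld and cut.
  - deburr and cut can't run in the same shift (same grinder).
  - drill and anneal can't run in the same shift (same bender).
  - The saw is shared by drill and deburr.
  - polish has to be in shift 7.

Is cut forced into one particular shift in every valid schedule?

No

cut can be shift 1 (e.g. cut in shift 1; anneal in shift 9; weld in shift 8; mill in shift 2; bend in shift 3; drill in shift 4; deburr in shift 6; finish in shift 5; polish in shift 7) or shift 2 (e.g. drill -> shift 4; weld -> shift 8; anneal -> shift 9; polish -> shift 7; bend -> shift 3; mill -> shift 1; finish -> shift 5; cut -> shift 2; deburr -> shift 6).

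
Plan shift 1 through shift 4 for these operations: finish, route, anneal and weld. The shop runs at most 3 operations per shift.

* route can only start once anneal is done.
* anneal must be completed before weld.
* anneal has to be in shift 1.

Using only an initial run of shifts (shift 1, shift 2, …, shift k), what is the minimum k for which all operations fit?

2 shifts

The precedence chain requires at least 2 distinct shifts.
With at most 3 per shift and 4 operations, at least 2 shifts are needed.
2 works (last occupied shift: shift 2): for example finish -> shift 1, anneal -> shift 1, weld -> shift 2, route -> shift 2.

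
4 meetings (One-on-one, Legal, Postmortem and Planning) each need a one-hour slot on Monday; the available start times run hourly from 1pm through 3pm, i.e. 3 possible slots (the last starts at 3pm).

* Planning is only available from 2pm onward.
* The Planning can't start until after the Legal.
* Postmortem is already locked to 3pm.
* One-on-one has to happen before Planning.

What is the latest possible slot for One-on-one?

2pm

Downstream work caps One-on-one at 2pm.
One-on-one at 2pm is achievable: Postmortem in 3pm; Planning in 3pm; Legal in 1pm; One-on-one in 2pm.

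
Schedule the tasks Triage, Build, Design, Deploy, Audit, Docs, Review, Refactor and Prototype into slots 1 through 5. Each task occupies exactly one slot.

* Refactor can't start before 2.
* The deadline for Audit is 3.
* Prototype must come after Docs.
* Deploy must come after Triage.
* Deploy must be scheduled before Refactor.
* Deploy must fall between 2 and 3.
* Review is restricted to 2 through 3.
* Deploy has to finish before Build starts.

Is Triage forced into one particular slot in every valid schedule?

No

Triage can be 1 (e.g. Build=3, Design=1, Deploy=2, Triage=1, Refactor=3, Prototype=2, Review=2, Audit=1, Docs=1) or 2 (e.g. Design -> 1, Prototype -> 2, Review -> 2, Deploy -> 3, Triage -> 2, Docs -> 1, Build -> 4, Refactor -> 4, Audit -> 1).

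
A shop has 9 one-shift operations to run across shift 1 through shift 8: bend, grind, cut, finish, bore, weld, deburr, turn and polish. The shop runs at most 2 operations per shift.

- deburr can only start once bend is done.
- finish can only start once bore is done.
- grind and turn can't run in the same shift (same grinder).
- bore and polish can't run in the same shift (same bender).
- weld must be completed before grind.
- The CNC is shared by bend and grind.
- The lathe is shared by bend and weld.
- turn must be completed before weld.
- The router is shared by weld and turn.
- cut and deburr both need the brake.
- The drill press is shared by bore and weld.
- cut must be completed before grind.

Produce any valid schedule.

cut=shift 2; finish=shift 4; grind=shift 3; weld=shift 2; bore=shift 3; turn=shift 1; polish=shift 5; bend=shift 1; deburr=shift 4

Checking: bend(shift 1) before deburr(shift 4); weld(shift 2) before grind(shift 3); cut(shift 2) before grind(shift 3); bore(shift 3) before finish(shift 4); turn(shift 1) before weld(shift 2); bore(shift 3) != polish(shift 5); grind(shift 3) != turn(shift 1); bore(shift 3) != weld(shift 2); cut(shift 2) != deburr(shift 4); bend(shift 1) != weld(shift 2); weld(shift 2) != turn(shift 1); bend(shift 1) != grind(shift 3); max 2 per shift (cap 2).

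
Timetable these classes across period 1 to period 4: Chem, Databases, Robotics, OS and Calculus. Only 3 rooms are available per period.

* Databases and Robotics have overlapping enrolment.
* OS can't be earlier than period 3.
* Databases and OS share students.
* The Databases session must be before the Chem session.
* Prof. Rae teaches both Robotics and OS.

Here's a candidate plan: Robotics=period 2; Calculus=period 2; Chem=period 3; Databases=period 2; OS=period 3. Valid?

No — it violates: Databases and Robotics have overlapping enrolment

Only 3 rooms are available per period — holds.
Databases and Robotics have overlapping enrolment — violated.
Prof. Rae teaches both Robotics and OS — holds.
The Databases session must be before the Chem session — holds.
OS can't be earlier than period 3 — holds.
Databases and OS share students — holds.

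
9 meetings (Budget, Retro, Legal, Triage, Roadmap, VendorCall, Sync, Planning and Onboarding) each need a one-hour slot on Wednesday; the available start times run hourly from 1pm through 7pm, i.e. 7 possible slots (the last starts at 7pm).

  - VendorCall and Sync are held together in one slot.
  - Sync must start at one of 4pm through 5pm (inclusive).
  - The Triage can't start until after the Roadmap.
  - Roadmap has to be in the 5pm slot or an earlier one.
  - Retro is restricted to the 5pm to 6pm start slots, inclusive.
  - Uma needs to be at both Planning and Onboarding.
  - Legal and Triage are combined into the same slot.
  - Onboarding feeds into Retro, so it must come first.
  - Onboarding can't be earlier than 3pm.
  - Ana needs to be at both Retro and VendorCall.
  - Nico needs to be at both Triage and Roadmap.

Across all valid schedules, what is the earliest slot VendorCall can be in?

VendorCall must be in the same slot as Sync, which can't be before 4pm, so VendorCall is at least 4pm; VendorCall must be in the same slot as Sync, which can't be after 5pm, so VendorCall is at most 5pm.
VendorCall at 4pm is achievable: Sync=4pm; Onboarding=3pm; Retro=5pm; VendorCall=4pm; Roadmap=1pm; Planning=1pm; Triage=2pm; Budget=1pm; Legal=2pm.

4pm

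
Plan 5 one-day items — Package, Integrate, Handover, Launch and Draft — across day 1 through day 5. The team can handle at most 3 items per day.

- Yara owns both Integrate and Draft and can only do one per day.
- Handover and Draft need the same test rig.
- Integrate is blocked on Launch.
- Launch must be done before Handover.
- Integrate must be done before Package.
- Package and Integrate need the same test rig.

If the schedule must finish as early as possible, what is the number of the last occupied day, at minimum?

The precedence chain requires at least 3 distinct days.
With at most 3 per day and 5 work items, at least 2 days are needed.
3 works (last occupied day: day 3): for example Integrate=day 2, Package=day 3, Draft=day 1, Handover=day 2, Launch=day 1.

3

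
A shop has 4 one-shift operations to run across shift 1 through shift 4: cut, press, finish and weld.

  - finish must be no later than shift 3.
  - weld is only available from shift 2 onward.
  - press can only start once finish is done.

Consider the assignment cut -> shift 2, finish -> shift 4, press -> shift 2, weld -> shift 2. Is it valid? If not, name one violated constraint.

Invalid. finish must be no later than shift 3.

finish must be no later than shift 3 — violated.
press can only start once finish is done — violated.
weld is only available from shift 2 onward — holds.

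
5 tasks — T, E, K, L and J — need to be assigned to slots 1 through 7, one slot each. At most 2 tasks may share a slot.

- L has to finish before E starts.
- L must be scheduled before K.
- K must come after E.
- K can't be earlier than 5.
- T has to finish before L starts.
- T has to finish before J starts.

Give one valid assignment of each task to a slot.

K -> 5; L -> 2; T -> 1; E -> 3; J -> 2

Checking: E(3) before K(5); L(2) before E(3); T(1) before J(2); T(1) before L(2); L(2) before K(5); K=5 in [5,7]; max 2 per slot (cap 2).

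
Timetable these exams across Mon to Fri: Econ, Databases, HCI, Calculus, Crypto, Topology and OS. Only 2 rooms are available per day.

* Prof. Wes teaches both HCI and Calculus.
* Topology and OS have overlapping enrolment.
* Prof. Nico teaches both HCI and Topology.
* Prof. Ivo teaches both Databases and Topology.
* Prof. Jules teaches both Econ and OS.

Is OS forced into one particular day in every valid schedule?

No

OS can be Mon (e.g. Topology -> Thu; Econ -> Tue; Calculus -> Wed; Databases -> Mon; Crypto -> Wed; OS -> Mon; HCI -> Tue) or Tue (e.g. OS=Tue, Crypto=Wed, Calculus=Wed, Topology=Thu, HCI=Tue, Econ=Mon, Databases=Mon).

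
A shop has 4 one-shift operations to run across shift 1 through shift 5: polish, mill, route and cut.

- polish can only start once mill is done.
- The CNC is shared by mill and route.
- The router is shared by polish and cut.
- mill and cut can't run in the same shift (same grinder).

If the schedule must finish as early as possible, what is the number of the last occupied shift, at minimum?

shift 3

The precedence chain requires at least 2 distinct shifts.
Could 2 shifts be enough, i.e. nothing placed later than shift 2? No: polish must come after mill (at shift 1 or later) → {shift 2}; mill must come before polish (at shift 2 or earlier) → {shift 1}; cut can't share with mill (shift 1) → {shift 2}; cut can't share with polish (shift 2) → nothing is left.
So 2 shifts is not enough.
3 works (last occupied shift: shift 3): for example polish=shift 2; route=shift 2; mill=shift 1; cut=shift 3.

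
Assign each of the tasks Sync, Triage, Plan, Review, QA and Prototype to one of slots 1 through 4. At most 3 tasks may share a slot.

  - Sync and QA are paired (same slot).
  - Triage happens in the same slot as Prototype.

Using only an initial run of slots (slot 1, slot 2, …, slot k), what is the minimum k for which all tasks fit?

With at most 3 per slot and 6 tasks, at least 2 slots are needed.
2 works (last occupied slot: 2): for example Plan -> 1, QA -> 1, Prototype -> 2, Sync -> 1, Triage -> 2, Review -> 2.

2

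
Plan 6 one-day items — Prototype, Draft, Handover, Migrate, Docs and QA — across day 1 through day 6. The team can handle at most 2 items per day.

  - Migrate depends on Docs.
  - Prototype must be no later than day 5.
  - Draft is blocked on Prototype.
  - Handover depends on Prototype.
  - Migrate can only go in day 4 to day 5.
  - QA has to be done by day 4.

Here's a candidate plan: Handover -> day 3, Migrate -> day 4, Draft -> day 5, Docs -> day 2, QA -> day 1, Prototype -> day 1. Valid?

Yes, all constraints hold

QA has to be done by day 4 — holds.
Draft is blocked on Prototype — holds.
Migrate depends on Docs — holds.
Handover depends on Prototype — holds.
Migrate can only go in day 4 to day 5 — holds.
The team can handle at most 2 items per day — holds.
Prototype must be no later than day 5 — holds.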